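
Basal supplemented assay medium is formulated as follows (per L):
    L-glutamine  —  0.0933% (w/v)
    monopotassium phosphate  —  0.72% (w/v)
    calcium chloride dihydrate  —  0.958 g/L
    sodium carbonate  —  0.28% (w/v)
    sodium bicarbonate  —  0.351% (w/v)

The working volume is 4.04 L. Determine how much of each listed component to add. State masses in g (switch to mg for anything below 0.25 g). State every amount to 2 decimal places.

L-glutamine 3.77 g; monopotassium phosphate 29.09 g; calcium chloride dihydrate 3.87 g; sodium carbonate 11.31 g; sodium bicarbonate 14.18 g

Scale factor relative to 1 L: 4.04.
L-glutamine: 0.0933% w/v = 0.933 g/L → 0.933 × 4.04 L = 3.77 g
monopotassium phosphate: 0.72% w/v = 7.2 g/L → 7.2 × 4.04 L = 29.09 g
calcium chloride dihydrate: 0.958 g/L × 4.04 L = 3.87 g
sodium carbonate: 0.28 g per 100 mL × 4040 mL ÷ 100 = 11.31 g
sodium bicarbonate: 0.351% w/v = 3.51 g/L → 3.51 × 4.04 L = 14.18 g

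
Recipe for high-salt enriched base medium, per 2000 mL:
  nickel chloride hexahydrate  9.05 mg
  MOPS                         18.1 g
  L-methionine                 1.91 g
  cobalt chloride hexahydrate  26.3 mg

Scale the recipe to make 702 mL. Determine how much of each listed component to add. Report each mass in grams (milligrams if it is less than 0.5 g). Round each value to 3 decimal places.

nickel chloride hexahydrate 3.177 mg; MOPS 6.353 g; L-methionine 0.670 g; cobalt chloride hexahydrate 9.231 mg

Ratio of target to recipe volume: 702 / 2000 = 0.351.
nickel chloride hexahydrate: 9.05 mg × (702 mL / 2000 mL) = 3.177 mg
MOPS: 18.1 g × (702 mL / 2000 mL) = 6.353 g
L-methionine: 1.91 g × (702 mL / 2000 mL) = 0.670 g
cobalt chloride hexahydrate: 26.3 mg × (702 mL / 2000 mL) = 9.231 mg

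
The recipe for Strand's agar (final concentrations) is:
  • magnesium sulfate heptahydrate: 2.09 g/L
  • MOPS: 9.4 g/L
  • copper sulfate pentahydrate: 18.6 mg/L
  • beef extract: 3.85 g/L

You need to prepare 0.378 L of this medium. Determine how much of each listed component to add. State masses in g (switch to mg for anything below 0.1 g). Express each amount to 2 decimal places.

Scale factor relative to 1 L: 0.378.
magnesium sulfate heptahydrate: 2.09 g/L × 0.378 L = 0.79 g
MOPS: 9.4 g/L × 0.378 L = 3.55 g
copper sulfate pentahydrate: 18.6 mg/L × 0.378 L = 7.03 mg
beef extract: 3.85 g/L × 0.378 L = 1.46 g

magnesium sulfate heptahydrate 0.79 g; MOPS 3.55 g; copper sulfate pentahydrate 7.03 mg; beef extract 1.46 g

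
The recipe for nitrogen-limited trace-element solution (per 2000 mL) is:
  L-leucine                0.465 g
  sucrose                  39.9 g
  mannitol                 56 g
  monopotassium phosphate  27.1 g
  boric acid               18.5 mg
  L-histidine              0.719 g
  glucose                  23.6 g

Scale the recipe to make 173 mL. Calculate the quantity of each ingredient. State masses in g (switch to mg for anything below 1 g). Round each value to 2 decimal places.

Ratio of target to recipe volume: 173 / 2000 = 0.0865.
L-leucine: 0.465 g × (173 mL / 2000 mL) = 0.0402225 g = 40.22 mg
sucrose: 39.9 g × (173 mL / 2000 mL) = 3.45 g
mannitol: 56 g × (173 mL / 2000 mL) = 4.84 g
monopotassium phosphate: 27.1 g × (173 mL / 2000 mL) = 2.34 g
boric acid: 18.5 mg × (173 mL / 2000 mL) = 1.60 mg
L-histidine: 0.719 g × (173 mL / 2000 mL) = 0.0621935 g = 62.19 mg
glucose: 23.6 g × (173 mL / 2000 mL) = 2.04 g

L-leucine 40.22 mg; sucrose 3.45 g; mannitol 4.84 g; monopotassium phosphate 2.34 g; boric acid 1.60 mg; L-histidine 62.19 mg; glucose 2.04 g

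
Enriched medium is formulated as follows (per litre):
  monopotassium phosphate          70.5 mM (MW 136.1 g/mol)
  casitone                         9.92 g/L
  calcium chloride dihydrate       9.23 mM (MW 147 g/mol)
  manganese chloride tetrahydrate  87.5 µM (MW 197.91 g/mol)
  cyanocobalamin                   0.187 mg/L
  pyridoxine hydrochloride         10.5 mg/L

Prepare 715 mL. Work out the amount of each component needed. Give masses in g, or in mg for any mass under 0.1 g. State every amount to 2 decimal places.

Working volume: 715 mL = 0.715 L.
monopotassium phosphate: 70.5 mmol/L × 136.1 g/mol × 0.715 L ÷ 1000 = 6.86 g
casitone: 9.92 g/L × 0.715 L = 7.09 g
calcium chloride dihydrate: 9.23 mmol/L × 147 g/mol × 0.715 L ÷ 1000 = 0.97 g
manganese chloride tetrahydrate: 87.5 µmol/L × 197.91 g/mol × 0.715 L ÷ 1000 = 12.38 mg
cyanocobalamin: 0.187 mg/L × 0.715 L = 0.13 mg
pyridoxine hydrochloride: 10.5 mg/L × 0.715 L = 7.51 mg

monopotassium phosphate 6.86 g; casitone 7.09 g; calcium chloride dihydrate 0.97 g; manganese chloride tetrahydrate 12.38 mg; cyanocobalamin 0.13 mg; pyridoxine hydrochloride 7.51 mg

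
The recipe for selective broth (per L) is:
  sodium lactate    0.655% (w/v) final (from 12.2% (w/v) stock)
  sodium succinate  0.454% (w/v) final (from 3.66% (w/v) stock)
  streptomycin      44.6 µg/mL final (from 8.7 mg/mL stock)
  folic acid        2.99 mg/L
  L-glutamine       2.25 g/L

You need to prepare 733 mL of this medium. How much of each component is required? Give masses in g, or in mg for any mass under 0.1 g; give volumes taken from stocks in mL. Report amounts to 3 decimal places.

sodium lactate 39.354 mL; sodium succinate 90.924 mL; streptomycin 3.758 mL; folic acid 2.192 mg; L-glutamine 1.649 g

Target volume = 733 mL = 0.733 L.
sodium lactate: dilute stock: 0.655% ÷ 12.2% × 733 mL = 39.354 mL
sodium succinate: dilute stock: 0.454% ÷ 3.66% × 733 mL = 90.924 mL
streptomycin: dilute stock: 44.6 µg/mL × 733 mL ÷ 8700 µg/mL = 3.758 mL
folic acid: 2.99 mg/L × 0.733 L = 2.192 mg
L-glutamine: 2.25 g/L × 0.733 L = 1.649 g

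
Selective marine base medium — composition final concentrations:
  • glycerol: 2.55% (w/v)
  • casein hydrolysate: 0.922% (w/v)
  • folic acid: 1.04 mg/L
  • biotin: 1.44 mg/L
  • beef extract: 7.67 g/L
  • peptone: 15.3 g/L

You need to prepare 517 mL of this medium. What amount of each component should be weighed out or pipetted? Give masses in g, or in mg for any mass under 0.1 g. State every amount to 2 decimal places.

glycerol 13.18 g; casein hydrolysate 4.77 g; folic acid 0.54 mg; biotin 0.74 mg; beef extract 3.97 g; peptone 7.91 g

Target volume = 517 mL = 0.517 L.
glycerol: 2.55 g per 100 mL × 517 mL ÷ 100 = 13.18 g
casein hydrolysate: 0.922 g per 100 mL × 517 mL ÷ 100 = 4.77 g
folic acid: 1.04 mg/L × 0.517 L = 0.54 mg
biotin: 1.44 mg/L × 0.517 L = 0.74 mg
beef extract: 7.67 g/L × 0.517 L = 3.97 g
peptone: 15.3 g/L × 0.517 L = 7.91 g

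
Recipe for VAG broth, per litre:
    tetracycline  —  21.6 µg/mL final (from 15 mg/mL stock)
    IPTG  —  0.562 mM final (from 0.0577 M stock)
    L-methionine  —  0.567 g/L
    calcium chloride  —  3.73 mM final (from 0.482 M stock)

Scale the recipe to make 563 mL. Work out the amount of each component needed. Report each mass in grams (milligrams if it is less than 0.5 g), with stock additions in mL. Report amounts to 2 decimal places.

tetracycline 0.81 mL; IPTG 5.48 mL; L-methionine 319.22 mg; calcium chloride 4.36 mL

Working volume: 563 mL = 0.563 L.
tetracycline: C1V1 = C2V2 → 21.6 µg/mL × 563 mL ÷ 15000 µg/mL = 0.81 mL
IPTG: C1V1 = C2V2 → 0.562 mM × 563 mL ÷ 57.7 mM = 5.48 mL
L-methionine: 0.567 g/L × 0.563 L = 0.319221 g = 319.22 mg
calcium chloride: C1V1 = C2V2 → 3.73 mM × 563 mL ÷ 482 mM = 4.36 mL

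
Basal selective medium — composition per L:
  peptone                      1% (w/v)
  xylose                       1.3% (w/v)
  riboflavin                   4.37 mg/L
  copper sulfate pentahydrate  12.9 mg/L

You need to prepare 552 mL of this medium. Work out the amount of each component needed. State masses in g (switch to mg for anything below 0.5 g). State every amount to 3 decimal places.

peptone 5.520 g; xylose 7.176 g; riboflavin 2.412 mg; copper sulfate pentahydrate 7.121 mg

Working volume: 552 mL = 0.552 L.
peptone: 1% w/v = 10 g/L → 10 × 0.552 L = 5.520 g
xylose: 1.3 g per 100 mL × 552 mL ÷ 100 = 7.176 g
riboflavin: 4.37 mg/L × 0.552 L = 2.412 mg
copper sulfate pentahydrate: 12.9 mg/L × 0.552 L = 7.121 mg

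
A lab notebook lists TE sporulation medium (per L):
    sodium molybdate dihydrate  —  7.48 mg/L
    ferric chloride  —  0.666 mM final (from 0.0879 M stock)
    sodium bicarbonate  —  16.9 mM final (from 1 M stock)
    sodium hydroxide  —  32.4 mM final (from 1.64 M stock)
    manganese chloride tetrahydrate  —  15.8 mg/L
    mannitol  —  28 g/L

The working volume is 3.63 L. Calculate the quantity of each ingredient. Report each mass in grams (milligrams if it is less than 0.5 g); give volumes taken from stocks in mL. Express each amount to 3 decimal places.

Scale factor relative to 1 L: 3.63.
sodium molybdate dihydrate: 7.48 mg/L × 3.63 L = 27.152 mg
ferric chloride: dilute stock: 0.666 mM × 3630 mL ÷ 87.9 mM = 27.504 mL
sodium bicarbonate: dilute stock: 16.9 mM × 3630 mL ÷ 1000 mM = 61.347 mL
sodium hydroxide: dilute stock: 32.4 mM × 3630 mL ÷ 1640 mM = 71.715 mL
manganese chloride tetrahydrate: 15.8 mg/L × 3.63 L = 57.354 mg
mannitol: 28 g/L × 3.63 L = 101.640 g

sodium molybdate dihydrate 27.152 mg; ferric chloride 27.504 mL; sodium bicarbonate 61.347 mL; sodium hydroxide 71.715 mL; manganese chloride tetrahydrate 57.354 mg; mannitol 101.640 g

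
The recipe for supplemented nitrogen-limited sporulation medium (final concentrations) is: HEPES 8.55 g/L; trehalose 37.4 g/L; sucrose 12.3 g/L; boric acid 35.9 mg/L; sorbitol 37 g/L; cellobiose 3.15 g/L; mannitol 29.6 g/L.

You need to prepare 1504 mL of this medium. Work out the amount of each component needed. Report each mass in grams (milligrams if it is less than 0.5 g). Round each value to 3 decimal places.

Target volume = 1504 mL = 1.504 L.
HEPES: 8.55 g/L × 1.504 L = 12.859 g
trehalose: 37.4 g/L × 1.504 L = 56.250 g
sucrose: 12.3 g/L × 1.504 L = 18.499 g
boric acid: 35.9 mg/L × 1.504 L = 53.994 mg
sorbitol: 37 g/L × 1.504 L = 55.648 g
cellobiose: 3.15 g/L × 1.504 L = 4.738 g
mannitol: 29.6 g/L × 1.504 L = 44.518 g

HEPES 12.859 g; trehalose 56.250 g; sucrose 18.499 g; boric acid 53.994 mg; sorbitol 55.648 g; cellobiose 4.738 g; mannitol 44.518 g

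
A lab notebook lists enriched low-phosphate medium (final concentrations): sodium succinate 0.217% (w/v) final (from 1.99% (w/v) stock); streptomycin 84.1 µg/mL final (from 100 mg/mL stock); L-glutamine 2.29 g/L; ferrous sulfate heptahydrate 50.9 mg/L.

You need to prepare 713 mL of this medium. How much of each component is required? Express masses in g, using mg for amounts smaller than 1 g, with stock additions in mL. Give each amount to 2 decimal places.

Scale factor relative to 1 L: 0.713.
sodium succinate: V = C2·V2/C1 = 0.217% ÷ 1.99% × 713 mL = 77.75 mL
streptomycin: C1V1 = C2V2 → 84.1 µg/mL × 713 mL ÷ 100000 µg/mL = 0.60 mL
L-glutamine: 2.29 g/L × 0.713 L = 1.63 g
ferrous sulfate heptahydrate: 50.9 mg/L × 0.713 L = 36.29 mg

sodium succinate 77.75 mL; streptomycin 0.60 mL; L-glutamine 1.63 g; ferrous sulfate heptahydrate 36.29 mg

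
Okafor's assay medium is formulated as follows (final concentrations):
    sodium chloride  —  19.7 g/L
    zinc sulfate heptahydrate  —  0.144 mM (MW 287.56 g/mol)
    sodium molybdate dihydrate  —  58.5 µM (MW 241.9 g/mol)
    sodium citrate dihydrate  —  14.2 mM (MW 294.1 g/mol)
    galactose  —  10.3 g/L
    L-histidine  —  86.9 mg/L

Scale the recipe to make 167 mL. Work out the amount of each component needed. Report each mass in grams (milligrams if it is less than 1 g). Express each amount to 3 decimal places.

sodium chloride 3.290 g; zinc sulfate heptahydrate 6.915 mg; sodium molybdate dihydrate 2.363 mg; sodium citrate dihydrate 697.429 mg; galactose 1.720 g; L-histidine 14.512 mg

Scale factor relative to 1 L: 0.167.
sodium chloride: 19.7 g/L × 0.167 L = 3.290 g
zinc sulfate heptahydrate: 0.144 mmol/L × 287.56 mg/mmol × 0.167 L = 6.915 mg
sodium molybdate dihydrate: 58.5 µmol/L × 241.9 g/mol × 0.167 L ÷ 1000 = 2.363 mg
sodium citrate dihydrate: 14.2 mmol/L × 294.1 mg/mmol × 0.167 L = 697.429 mg
galactose: 10.3 g/L × 0.167 L = 1.720 g
L-histidine: 86.9 mg/L × 0.167 L = 14.512 mg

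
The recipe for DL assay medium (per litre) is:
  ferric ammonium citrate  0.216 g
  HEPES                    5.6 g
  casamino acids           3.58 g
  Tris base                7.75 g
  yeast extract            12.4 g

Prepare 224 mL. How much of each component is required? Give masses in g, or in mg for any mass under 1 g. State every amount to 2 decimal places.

Scale factor = 224 mL / 1000 mL = 0.224.
ferric ammonium citrate: 0.216 g × (224 mL / 1000 mL) = 0.048384 g = 48.38 mg
HEPES: 5.6 g × (224 mL / 1000 mL) = 1.25 g
casamino acids: 3.58 g × (224 mL / 1000 mL) = 0.80192 g = 801.92 mg
Tris base: 7.75 g × (224 mL / 1000 mL) = 1.74 g
yeast extract: 12.4 g × (224 mL / 1000 mL) = 2.78 g

ferric ammonium citrate 48.38 mg; HEPES 1.25 g; casamino acids 801.92 mg; Tris base 1.74 g; yeast extract 2.78 g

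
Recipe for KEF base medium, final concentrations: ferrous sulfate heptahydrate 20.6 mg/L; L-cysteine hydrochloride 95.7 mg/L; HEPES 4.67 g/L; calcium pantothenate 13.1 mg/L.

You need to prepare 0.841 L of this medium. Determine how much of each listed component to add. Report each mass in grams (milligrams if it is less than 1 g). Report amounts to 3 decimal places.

ferrous sulfate heptahydrate 17.325 mg; L-cysteine hydrochloride 80.484 mg; HEPES 3.927 g; calcium pantothenate 11.017 mg

Scale factor relative to 1 L: 0.841.
ferrous sulfate heptahydrate: 20.6 mg/L × 0.841 L = 17.325 mg
L-cysteine hydrochloride: 95.7 mg/L × 0.841 L = 80.484 mg
HEPES: 4.67 g/L × 0.841 L = 3.927 g
calcium pantothenate: 13.1 mg/L × 0.841 L = 11.017 mg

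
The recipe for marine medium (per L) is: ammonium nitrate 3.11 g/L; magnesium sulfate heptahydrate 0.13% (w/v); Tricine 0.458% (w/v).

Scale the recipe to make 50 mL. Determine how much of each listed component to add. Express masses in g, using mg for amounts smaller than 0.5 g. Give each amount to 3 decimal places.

ammonium nitrate 155.500 mg; magnesium sulfate heptahydrate 65.000 mg; Tricine 229.000 mg

Working volume: 50 mL = 0.05 L.
ammonium nitrate: 3.11 g/L × 0.05 L = 0.1555 g = 155.500 mg
magnesium sulfate heptahydrate: 0.13 g per 100 mL × 50 mL ÷ 100 = 0.065 g = 65.000 mg
Tricine: 0.458 g per 100 mL × 50 mL ÷ 100 = 0.229 g = 229.000 mg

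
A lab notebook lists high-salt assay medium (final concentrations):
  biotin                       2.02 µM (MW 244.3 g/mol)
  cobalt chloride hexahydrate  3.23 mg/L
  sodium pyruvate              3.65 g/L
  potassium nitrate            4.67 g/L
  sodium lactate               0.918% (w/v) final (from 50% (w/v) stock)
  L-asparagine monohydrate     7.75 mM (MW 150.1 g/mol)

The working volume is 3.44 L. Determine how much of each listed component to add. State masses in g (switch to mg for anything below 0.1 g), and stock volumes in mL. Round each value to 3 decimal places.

biotin 1.698 mg; cobalt chloride hexahydrate 11.111 mg; sodium pyruvate 12.556 g; potassium nitrate 16.065 g; sodium lactate 63.158 mL; L-asparagine monohydrate 4.002 g

Scale factor relative to 1 L: 3.44.
biotin: 2.02 µmol/L × 244.3 g/mol × 3.44 L ÷ 1000 = 1.698 mg
cobalt chloride hexahydrate: 3.23 mg/L × 3.44 L = 11.111 mg
sodium pyruvate: 3.65 g/L × 3.44 L = 12.556 g
potassium nitrate: 4.67 g/L × 3.44 L = 16.065 g
sodium lactate: V = C2·V2/C1 = 0.918% ÷ 50% × 3440 mL = 63.158 mL
L-asparagine monohydrate: 7.75 mmol/L × 150.1 g/mol × 3.44 L ÷ 1000 = 4.002 g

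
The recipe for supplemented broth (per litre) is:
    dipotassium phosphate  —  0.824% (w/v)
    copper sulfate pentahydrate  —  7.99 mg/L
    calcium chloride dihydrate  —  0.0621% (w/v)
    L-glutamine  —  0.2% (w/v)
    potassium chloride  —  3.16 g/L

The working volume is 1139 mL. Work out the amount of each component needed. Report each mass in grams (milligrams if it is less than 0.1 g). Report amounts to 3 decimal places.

dipotassium phosphate 9.385 g; copper sulfate pentahydrate 9.101 mg; calcium chloride dihydrate 0.707 g; L-glutamine 2.278 g; potassium chloride 3.599 g

Target volume = 1139 mL = 1.139 L.
dipotassium phosphate: 0.824% w/v = 8.24 g/L → 8.24 × 1.139 L = 9.385 g
copper sulfate pentahydrate: 7.99 mg/L × 1.139 L = 9.101 mg
calcium chloride dihydrate: 0.0621 g per 100 mL × 1139 mL ÷ 100 = 0.707 g
L-glutamine: 0.2% w/v = 2 g/L → 2 × 1.139 L = 2.278 g
potassium chloride: 3.16 g/L × 1.139 L = 3.599 g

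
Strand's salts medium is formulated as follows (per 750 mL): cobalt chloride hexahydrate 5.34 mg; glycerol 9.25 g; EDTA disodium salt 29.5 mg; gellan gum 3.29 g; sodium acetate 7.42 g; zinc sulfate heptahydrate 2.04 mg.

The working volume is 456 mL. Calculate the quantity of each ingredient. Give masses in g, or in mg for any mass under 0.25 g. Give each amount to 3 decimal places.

Scale factor = 456 mL / 750 mL = 0.608.
cobalt chloride hexahydrate: 5.34 mg × (456 mL / 750 mL) = 3.247 mg
glycerol: 9.25 g × (456 mL / 750 mL) = 5.624 g
EDTA disodium salt: 29.5 mg × (456 mL / 750 mL) = 17.936 mg
gellan gum: 3.29 g × (456 mL / 750 mL) = 2.000 g
sodium acetate: 7.42 g × (456 mL / 750 mL) = 4.511 g
zinc sulfate heptahydrate: 2.04 mg × (456 mL / 750 mL) = 1.240 mg

cobalt chloride hexahydrate 3.247 mg; glycerol 5.624 g; EDTA disodium salt 17.936 mg; gellan gum 2.000 g; sodium acetate 4.511 g; zinc sulfate heptahydrate 1.240 mg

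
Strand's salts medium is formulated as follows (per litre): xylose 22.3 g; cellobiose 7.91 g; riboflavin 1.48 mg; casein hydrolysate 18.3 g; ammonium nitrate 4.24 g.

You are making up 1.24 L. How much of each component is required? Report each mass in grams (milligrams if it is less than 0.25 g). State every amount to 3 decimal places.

xylose 27.652 g; cellobiose 9.808 g; riboflavin 1.835 mg; casein hydrolysate 22.692 g; ammonium nitrate 5.258 g

Ratio of target to recipe volume: 1240 / 1000 = 1.24.
xylose: 22.3 g × (1240 mL / 1000 mL) = 27.652 g
cellobiose: 7.91 g × (1240 mL / 1000 mL) = 9.808 g
riboflavin: 1.48 mg × (1240 mL / 1000 mL) = 1.835 mg
casein hydrolysate: 18.3 g × (1240 mL / 1000 mL) = 22.692 g
ammonium nitrate: 4.24 g × (1240 mL / 1000 mL) = 5.258 g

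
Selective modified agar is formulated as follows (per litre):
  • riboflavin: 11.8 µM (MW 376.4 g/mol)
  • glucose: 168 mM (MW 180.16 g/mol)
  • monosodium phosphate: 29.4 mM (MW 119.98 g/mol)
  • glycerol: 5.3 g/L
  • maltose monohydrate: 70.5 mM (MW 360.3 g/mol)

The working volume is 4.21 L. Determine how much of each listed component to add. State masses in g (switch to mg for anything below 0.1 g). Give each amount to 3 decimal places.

Scale factor relative to 1 L: 4.21.
riboflavin: 11.8 µmol/L × 376.4 g/mol × 4.21 L ÷ 1000 = 18.699 mg
glucose: 168 mmol/L × 180.16 g/mol × 4.21 L ÷ 1000 = 127.424 g
monosodium phosphate: 29.4 mmol/L × 119.98 g/mol × 4.21 L ÷ 1000 = 14.850 g
glycerol: 5.3 g/L × 4.21 L = 22.313 g
maltose monohydrate: 70.5 mmol/L × 360.3 g/mol × 4.21 L ÷ 1000 = 106.939 g

riboflavin 18.699 mg; glucose 127.424 g; monosodium phosphate 14.850 g; glycerol 22.313 g; maltose monohydrate 106.939 g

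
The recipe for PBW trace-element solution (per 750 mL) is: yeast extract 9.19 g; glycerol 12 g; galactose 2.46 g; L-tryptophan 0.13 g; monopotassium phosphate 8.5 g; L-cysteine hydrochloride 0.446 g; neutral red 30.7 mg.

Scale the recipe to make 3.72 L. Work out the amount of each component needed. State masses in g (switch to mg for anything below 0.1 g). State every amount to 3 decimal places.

Scale factor = 3720 mL / 750 mL = 4.96.
yeast extract: 9.19 g × (3720 mL / 750 mL) = 45.582 g
glycerol: 12 g × (3720 mL / 750 mL) = 59.520 g
galactose: 2.46 g × (3720 mL / 750 mL) = 12.202 g
L-tryptophan: 0.13 g × (3720 mL / 750 mL) = 0.645 g
monopotassium phosphate: 8.5 g × (3720 mL / 750 mL) = 42.160 g
L-cysteine hydrochloride: 0.446 g × (3720 mL / 750 mL) = 2.212 g
neutral red: 30.7 mg × (3720 mL / 750 mL) = 152.272 mg = 0.152 g

yeast extract 45.582 g; glycerol 59.520 g; galactose 12.202 g; L-tryptophan 0.645 g; monopotassium phosphate 42.160 g; L-cysteine hydrochloride 2.212 g; neutral red 0.152 g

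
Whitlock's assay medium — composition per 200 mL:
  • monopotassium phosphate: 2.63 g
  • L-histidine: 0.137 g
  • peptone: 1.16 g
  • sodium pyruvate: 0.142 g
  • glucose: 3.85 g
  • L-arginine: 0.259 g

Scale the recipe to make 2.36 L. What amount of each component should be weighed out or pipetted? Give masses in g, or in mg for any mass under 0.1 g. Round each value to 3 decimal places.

monopotassium phosphate 31.034 g; L-histidine 1.617 g; peptone 13.688 g; sodium pyruvate 1.676 g; glucose 45.430 g; L-arginine 3.056 g

Scale factor = 2360 mL / 200 mL = 11.8.
monopotassium phosphate: 2.63 g × (2360 mL / 200 mL) = 31.034 g
L-histidine: 0.137 g × (2360 mL / 200 mL) = 1.617 g
peptone: 1.16 g × (2360 mL / 200 mL) = 13.688 g
sodium pyruvate: 0.142 g × (2360 mL / 200 mL) = 1.676 g
glucose: 3.85 g × (2360 mL / 200 mL) = 45.430 g
L-arginine: 0.259 g × (2360 mL / 200 mL) = 3.056 g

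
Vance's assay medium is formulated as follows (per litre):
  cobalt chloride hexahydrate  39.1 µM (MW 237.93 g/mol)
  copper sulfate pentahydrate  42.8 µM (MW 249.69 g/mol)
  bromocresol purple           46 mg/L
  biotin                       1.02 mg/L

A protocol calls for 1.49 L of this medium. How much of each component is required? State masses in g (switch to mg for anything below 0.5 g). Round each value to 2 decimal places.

cobalt chloride hexahydrate 13.86 mg; copper sulfate pentahydrate 15.92 mg; bromocresol purple 68.54 mg; biotin 1.52 mg

Working volume: 1.49 L.
cobalt chloride hexahydrate: 39.1 µmol/L × 237.93 g/mol × 1.49 L ÷ 1000 = 13.86 mg
copper sulfate pentahydrate: 42.8 µmol/L × 249.69 g/mol × 1.49 L ÷ 1000 = 15.92 mg
bromocresol purple: 46 mg/L × 1.49 L = 68.54 mg
biotin: 1.02 mg/L × 1.49 L = 1.52 mg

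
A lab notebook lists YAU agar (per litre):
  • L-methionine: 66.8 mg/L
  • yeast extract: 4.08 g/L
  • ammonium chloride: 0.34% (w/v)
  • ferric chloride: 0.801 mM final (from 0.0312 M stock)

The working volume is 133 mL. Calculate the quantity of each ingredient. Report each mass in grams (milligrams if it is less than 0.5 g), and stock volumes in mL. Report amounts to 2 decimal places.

Target volume = 133 mL = 0.133 L.
L-methionine: 66.8 mg/L × 0.133 L = 8.88 mg
yeast extract: 4.08 g/L × 0.133 L = 0.54 g
ammonium chloride: 0.34% w/v = 3.4 g/L → 3.4 × 0.133 L = 0.4522 g = 452.20 mg
ferric chloride: V = C2·V2/C1 = 0.801 mM × 133 mL ÷ 31.2 mM = 3.41 mL

L-methionine 8.88 mg; yeast extract 0.54 g; ammonium chloride 452.20 mg; ferric chloride 3.41 mL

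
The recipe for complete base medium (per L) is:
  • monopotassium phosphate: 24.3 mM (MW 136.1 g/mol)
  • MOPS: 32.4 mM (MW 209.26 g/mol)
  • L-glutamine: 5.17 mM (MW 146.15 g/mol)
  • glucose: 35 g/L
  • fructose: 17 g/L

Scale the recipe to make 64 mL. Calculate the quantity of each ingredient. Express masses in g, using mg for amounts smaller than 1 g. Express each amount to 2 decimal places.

monopotassium phosphate 211.66 mg; MOPS 433.92 mg; L-glutamine 48.36 mg; glucose 2.24 g; fructose 1.09 g

Target volume = 64 mL = 0.064 L.
monopotassium phosphate: 24.3 mmol/L × 136.1 mg/mmol × 0.064 L = 211.66 mg
MOPS: 32.4 mmol/L × 209.26 mg/mmol × 0.064 L = 433.92 mg
L-glutamine: 5.17 mmol/L × 146.15 mg/mmol × 0.064 L = 48.36 mg
glucose: 35 g/L × 0.064 L = 2.24 g
fructose: 17 g/L × 0.064 L = 1.09 g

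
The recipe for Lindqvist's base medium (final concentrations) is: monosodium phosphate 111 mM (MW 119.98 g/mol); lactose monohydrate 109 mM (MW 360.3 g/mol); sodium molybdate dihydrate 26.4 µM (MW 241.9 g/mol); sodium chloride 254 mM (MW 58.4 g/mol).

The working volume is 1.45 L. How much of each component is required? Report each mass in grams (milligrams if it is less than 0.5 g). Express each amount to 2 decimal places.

Working volume: 1.45 L.
monosodium phosphate: 111 mmol/L × 119.98 g/mol × 1.45 L ÷ 1000 = 19.31 g
lactose monohydrate: 109 mmol/L × 360.3 g/mol × 1.45 L ÷ 1000 = 56.95 g
sodium molybdate dihydrate: 26.4 µmol/L × 241.9 g/mol × 1.45 L ÷ 1000 = 9.26 mg
sodium chloride: 254 mmol/L × 58.4 g/mol × 1.45 L ÷ 1000 = 21.51 g

monosodium phosphate 19.31 g; lactose monohydrate 56.95 g; sodium molybdate dihydrate 9.26 mg; sodium chloride 21.51 g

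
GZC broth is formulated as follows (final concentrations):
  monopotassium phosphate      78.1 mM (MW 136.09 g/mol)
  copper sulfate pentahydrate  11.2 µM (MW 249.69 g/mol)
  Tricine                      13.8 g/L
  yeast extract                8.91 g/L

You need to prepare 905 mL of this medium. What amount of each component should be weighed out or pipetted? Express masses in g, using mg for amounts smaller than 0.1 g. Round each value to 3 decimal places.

monopotassium phosphate 9.619 g; copper sulfate pentahydrate 2.531 mg; Tricine 12.489 g; yeast extract 8.064 g

Target volume = 905 mL = 0.905 L.
monopotassium phosphate: 78.1 mmol/L × 136.09 g/mol × 0.905 L ÷ 1000 = 9.619 g
copper sulfate pentahydrate: 11.2 µmol/L × 249.69 g/mol × 0.905 L ÷ 1000 = 2.531 mg
Tricine: 13.8 g/L × 0.905 L = 12.489 g
yeast extract: 8.91 g/L × 0.905 L = 8.064 g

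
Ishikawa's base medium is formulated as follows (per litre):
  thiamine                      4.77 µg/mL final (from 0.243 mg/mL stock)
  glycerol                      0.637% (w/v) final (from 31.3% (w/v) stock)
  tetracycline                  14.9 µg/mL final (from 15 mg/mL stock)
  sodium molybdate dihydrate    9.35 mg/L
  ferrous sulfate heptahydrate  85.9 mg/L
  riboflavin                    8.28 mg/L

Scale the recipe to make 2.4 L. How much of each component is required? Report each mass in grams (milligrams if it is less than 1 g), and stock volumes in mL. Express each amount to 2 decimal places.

thiamine 47.11 mL; glycerol 48.84 mL; tetracycline 2.38 mL; sodium molybdate dihydrate 22.44 mg; ferrous sulfate heptahydrate 206.16 mg; riboflavin 19.87 mg

Scale factor relative to 1 L: 2.4.
thiamine: V = C2·V2/C1 = 4.77 µg/mL × 2400 mL ÷ 243 µg/mL = 47.11 mL
glycerol: C1V1 = C2V2 → 0.637% ÷ 31.3% × 2400 mL = 48.84 mL
tetracycline: C1V1 = C2V2 → 14.9 µg/mL × 2400 mL ÷ 15000 µg/mL = 2.38 mL
sodium molybdate dihydrate: 9.35 mg/L × 2.4 L = 22.44 mg
ferrous sulfate heptahydrate: 85.9 mg/L × 2.4 L = 206.16 mg
riboflavin: 8.28 mg/L × 2.4 L = 19.87 mg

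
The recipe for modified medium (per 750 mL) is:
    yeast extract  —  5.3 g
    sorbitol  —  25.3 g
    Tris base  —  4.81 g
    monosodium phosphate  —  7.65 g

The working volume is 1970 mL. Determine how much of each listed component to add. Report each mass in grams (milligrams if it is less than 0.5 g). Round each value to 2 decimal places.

Scale factor = 1970 mL / 750 mL = 2.62667.
yeast extract: 5.3 g × (1970 mL / 750 mL) = 13.92 g
sorbitol: 25.3 g × (1970 mL / 750 mL) = 66.45 g
Tris base: 4.81 g × (1970 mL / 750 mL) = 12.63 g
monosodium phosphate: 7.65 g × (1970 mL / 750 mL) = 20.09 g

yeast extract 13.92 g; sorbitol 66.45 g; Tris base 12.63 g; monosodium phosphate 20.09 g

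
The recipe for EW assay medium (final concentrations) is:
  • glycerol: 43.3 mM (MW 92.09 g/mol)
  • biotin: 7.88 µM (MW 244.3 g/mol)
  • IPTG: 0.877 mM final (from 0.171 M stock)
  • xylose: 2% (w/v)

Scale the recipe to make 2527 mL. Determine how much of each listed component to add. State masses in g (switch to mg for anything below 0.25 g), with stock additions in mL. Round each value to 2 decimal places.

Scale factor relative to 1 L: 2.527.
glycerol: 43.3 mmol/L × 92.09 g/mol × 2.527 L ÷ 1000 = 10.08 g
biotin: 7.88 µmol/L × 244.3 g/mol × 2.527 L ÷ 1000 = 4.86 mg
IPTG: dilute stock: 0.877 mM × 2527 mL ÷ 171 mM = 12.96 mL
xylose: 2 g per 100 mL × 2527 mL ÷ 100 = 50.54 g

glycerol 10.08 g; biotin 4.86 mg; IPTG 12.96 mL; xylose 50.54 g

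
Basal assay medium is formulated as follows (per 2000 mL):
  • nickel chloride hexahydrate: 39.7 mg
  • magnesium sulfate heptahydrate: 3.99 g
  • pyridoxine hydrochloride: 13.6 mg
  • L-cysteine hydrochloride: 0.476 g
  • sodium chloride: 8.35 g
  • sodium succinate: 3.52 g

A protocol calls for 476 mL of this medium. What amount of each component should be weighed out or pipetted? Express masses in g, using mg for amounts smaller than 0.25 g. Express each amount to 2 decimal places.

nickel chloride hexahydrate 9.45 mg; magnesium sulfate heptahydrate 0.95 g; pyridoxine hydrochloride 3.24 mg; L-cysteine hydrochloride 113.29 mg; sodium chloride 1.99 g; sodium succinate 0.84 g

Ratio of target to recipe volume: 476 / 2000 = 0.238.
nickel chloride hexahydrate: 39.7 mg × (476 mL / 2000 mL) = 9.45 mg
magnesium sulfate heptahydrate: 3.99 g × (476 mL / 2000 mL) = 0.95 g
pyridoxine hydrochloride: 13.6 mg × (476 mL / 2000 mL) = 3.24 mg
L-cysteine hydrochloride: 0.476 g × (476 mL / 2000 mL) = 0.113288 g = 113.29 mg
sodium chloride: 8.35 g × (476 mL / 2000 mL) = 1.99 g
sodium succinate: 3.52 g × (476 mL / 2000 mL) = 0.84 g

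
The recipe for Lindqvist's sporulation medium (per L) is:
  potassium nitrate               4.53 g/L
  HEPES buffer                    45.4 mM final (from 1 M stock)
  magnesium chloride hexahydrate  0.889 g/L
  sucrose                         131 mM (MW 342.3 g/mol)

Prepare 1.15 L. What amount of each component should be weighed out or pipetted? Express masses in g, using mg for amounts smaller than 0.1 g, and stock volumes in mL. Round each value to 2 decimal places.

Working volume: 1.15 L.
potassium nitrate: 4.53 g/L × 1.15 L = 5.21 g
HEPES buffer: V = C2·V2/C1 = 45.4 mM × 1150 mL ÷ 1000 mM = 52.21 mL
magnesium chloride hexahydrate: 0.889 g/L × 1.15 L = 1.02 g
sucrose: 131 mmol/L × 342.3 g/mol × 1.15 L ÷ 1000 = 51.57 g

potassium nitrate 5.21 g; HEPES buffer 52.21 mL; magnesium chloride hexahydrate 1.02 g; sucrose 51.57 g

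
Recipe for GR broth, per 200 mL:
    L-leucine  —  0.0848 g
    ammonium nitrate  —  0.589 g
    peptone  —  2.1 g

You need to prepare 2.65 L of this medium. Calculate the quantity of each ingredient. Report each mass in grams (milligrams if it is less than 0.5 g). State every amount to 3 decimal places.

Scale factor = 2650 mL / 200 mL = 13.25.
L-leucine: 0.0848 g × (2650 mL / 200 mL) = 1.124 g
ammonium nitrate: 0.589 g × (2650 mL / 200 mL) = 7.804 g
peptone: 2.1 g × (2650 mL / 200 mL) = 27.825 g

L-leucine 1.124 g; ammonium nitrate 7.804 g; peptone 27.825 g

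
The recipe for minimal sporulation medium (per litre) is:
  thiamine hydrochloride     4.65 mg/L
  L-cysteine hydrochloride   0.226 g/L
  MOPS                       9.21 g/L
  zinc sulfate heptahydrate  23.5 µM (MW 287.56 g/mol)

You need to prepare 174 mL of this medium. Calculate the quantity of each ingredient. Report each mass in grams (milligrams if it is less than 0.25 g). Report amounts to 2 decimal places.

Scale factor relative to 1 L: 0.174.
thiamine hydrochloride: 4.65 mg/L × 0.174 L = 0.81 mg
L-cysteine hydrochloride: 0.226 g/L × 0.174 L = 0.039324 g = 39.32 mg
MOPS: 9.21 g/L × 0.174 L = 1.60 g
zinc sulfate heptahydrate: 23.5 µmol/L × 287.56 g/mol × 0.174 L ÷ 1000 = 1.18 mg

thiamine hydrochloride 0.81 mg; L-cysteine hydrochloride 39.32 mg; MOPS 1.60 g; zinc sulfate heptahydrate 1.18 mg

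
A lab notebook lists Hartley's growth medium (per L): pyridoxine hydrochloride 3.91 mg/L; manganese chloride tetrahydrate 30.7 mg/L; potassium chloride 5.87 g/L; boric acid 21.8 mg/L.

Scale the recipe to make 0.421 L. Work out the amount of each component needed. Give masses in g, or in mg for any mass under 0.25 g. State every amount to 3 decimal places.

pyridoxine hydrochloride 1.646 mg; manganese chloride tetrahydrate 12.925 mg; potassium chloride 2.471 g; boric acid 9.178 mg

Scale factor relative to 1 L: 0.421.
pyridoxine hydrochloride: 3.91 mg/L × 0.421 L = 1.646 mg
manganese chloride tetrahydrate: 30.7 mg/L × 0.421 L = 12.925 mg
potassium chloride: 5.87 g/L × 0.421 L = 2.471 g
boric acid: 21.8 mg/L × 0.421 L = 9.178 mg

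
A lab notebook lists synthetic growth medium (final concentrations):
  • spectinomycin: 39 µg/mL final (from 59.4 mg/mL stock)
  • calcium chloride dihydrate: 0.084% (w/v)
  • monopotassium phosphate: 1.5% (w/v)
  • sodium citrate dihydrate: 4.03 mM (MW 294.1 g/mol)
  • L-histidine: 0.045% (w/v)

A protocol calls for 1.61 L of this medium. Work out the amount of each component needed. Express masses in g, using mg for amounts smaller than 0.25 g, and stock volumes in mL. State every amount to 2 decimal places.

spectinomycin 1.06 mL; calcium chloride dihydrate 1.35 g; monopotassium phosphate 24.15 g; sodium citrate dihydrate 1.91 g; L-histidine 0.72 g

Scale factor relative to 1 L: 1.61.
spectinomycin: V = C2·V2/C1 = 39 µg/mL × 1610 mL ÷ 59400 µg/mL = 1.06 mL
calcium chloride dihydrate: 0.084 g per 100 mL × 1610 mL ÷ 100 = 1.35 g
monopotassium phosphate: 1.5% w/v = 15 g/L → 15 × 1.61 L = 24.15 g
sodium citrate dihydrate: 4.03 mmol/L × 294.1 g/mol × 1.61 L ÷ 1000 = 1.91 g
L-histidine: 0.045% w/v = 0.45 g/L → 0.45 × 1.61 L = 0.72 g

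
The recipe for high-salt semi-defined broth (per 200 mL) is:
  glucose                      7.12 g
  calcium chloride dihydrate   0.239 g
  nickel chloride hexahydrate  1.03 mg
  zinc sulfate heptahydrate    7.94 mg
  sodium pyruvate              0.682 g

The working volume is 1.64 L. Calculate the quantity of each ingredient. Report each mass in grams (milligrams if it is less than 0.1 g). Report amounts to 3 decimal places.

Scale factor = 1640 mL / 200 mL = 8.2.
glucose: 7.12 g × (1640 mL / 200 mL) = 58.384 g
calcium chloride dihydrate: 0.239 g × (1640 mL / 200 mL) = 1.960 g
nickel chloride hexahydrate: 1.03 mg × (1640 mL / 200 mL) = 8.446 mg
zinc sulfate heptahydrate: 7.94 mg × (1640 mL / 200 mL) = 65.108 mg
sodium pyruvate: 0.682 g × (1640 mL / 200 mL) = 5.592 g

glucose 58.384 g; calcium chloride dihydrate 1.960 g; nickel chloride hexahydrate 8.446 mg; zinc sulfate heptahydrate 65.108 mg; sodium pyruvate 5.592 g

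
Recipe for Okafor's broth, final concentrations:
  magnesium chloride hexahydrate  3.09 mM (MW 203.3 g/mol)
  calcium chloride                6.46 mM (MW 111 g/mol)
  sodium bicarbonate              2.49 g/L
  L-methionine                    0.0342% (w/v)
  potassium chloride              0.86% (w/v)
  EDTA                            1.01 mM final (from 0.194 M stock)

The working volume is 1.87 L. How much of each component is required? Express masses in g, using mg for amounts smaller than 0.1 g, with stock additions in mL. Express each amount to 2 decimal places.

Scale factor relative to 1 L: 1.87.
magnesium chloride hexahydrate: 3.09 mmol/L × 203.3 g/mol × 1.87 L ÷ 1000 = 1.17 g
calcium chloride: 6.46 mmol/L × 111 g/mol × 1.87 L ÷ 1000 = 1.34 g
sodium bicarbonate: 2.49 g/L × 1.87 L = 4.66 g
L-methionine: 0.0342 g per 100 mL × 1870 mL ÷ 100 = 0.64 g
potassium chloride: 0.86 g per 100 mL × 1870 mL ÷ 100 = 16.08 g
EDTA: dilute stock: 1.01 mM × 1870 mL ÷ 194 mM = 9.74 mL

magnesium chloride hexahydrate 1.17 g; calcium chloride 1.34 g; sodium bicarbonate 4.66 g; L-methionine 0.64 g; potassium chloride 16.08 g; EDTA 9.74 mL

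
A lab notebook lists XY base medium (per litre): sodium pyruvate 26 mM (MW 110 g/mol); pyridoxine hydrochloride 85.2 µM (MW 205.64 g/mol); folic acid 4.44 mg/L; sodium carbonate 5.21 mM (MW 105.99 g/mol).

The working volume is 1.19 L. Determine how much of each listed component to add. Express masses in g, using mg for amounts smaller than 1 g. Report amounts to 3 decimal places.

Scale factor relative to 1 L: 1.19.
sodium pyruvate: 26 mmol/L × 110 g/mol × 1.19 L ÷ 1000 = 3.403 g
pyridoxine hydrochloride: 85.2 µmol/L × 205.64 g/mol × 1.19 L ÷ 1000 = 20.849 mg
folic acid: 4.44 mg/L × 1.19 L = 5.284 mg
sodium carbonate: 5.21 mmol/L × 105.99 mg/mmol × 1.19 L = 657.127 mg

sodium pyruvate 3.403 g; pyridoxine hydrochloride 20.849 mg; folic acid 5.284 mg; sodium carbonate 657.127 mg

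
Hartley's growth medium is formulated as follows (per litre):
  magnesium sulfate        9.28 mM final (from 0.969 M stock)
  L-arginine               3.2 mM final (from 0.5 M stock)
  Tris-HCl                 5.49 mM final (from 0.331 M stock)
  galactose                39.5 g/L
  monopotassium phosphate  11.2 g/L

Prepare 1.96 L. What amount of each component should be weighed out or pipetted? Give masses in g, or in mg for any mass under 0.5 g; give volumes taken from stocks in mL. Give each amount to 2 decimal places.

Working volume: 1.96 L.
magnesium sulfate: V = C2·V2/C1 = 9.28 mM × 1960 mL ÷ 969 mM = 18.77 mL
L-arginine: V = C2·V2/C1 = 3.2 mM × 1960 mL ÷ 500 mM = 12.54 mL
Tris-HCl: dilute stock: 5.49 mM × 1960 mL ÷ 331 mM = 32.51 mL
galactose: 39.5 g/L × 1.96 L = 77.42 g
monopotassium phosphate: 11.2 g/L × 1.96 L = 21.95 g

magnesium sulfate 18.77 mL; L-arginine 12.54 mL; Tris-HCl 32.51 mL; galactose 77.42 g; monopotassium phosphate 21.95 g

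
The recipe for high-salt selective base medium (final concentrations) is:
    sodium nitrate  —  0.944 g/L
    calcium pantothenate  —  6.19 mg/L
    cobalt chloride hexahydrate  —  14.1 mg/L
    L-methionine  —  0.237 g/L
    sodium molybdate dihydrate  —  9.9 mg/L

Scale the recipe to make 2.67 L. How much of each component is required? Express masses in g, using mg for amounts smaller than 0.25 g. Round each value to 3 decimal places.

Scale factor relative to 1 L: 2.67.
sodium nitrate: 0.944 g/L × 2.67 L = 2.520 g
calcium pantothenate: 6.19 mg/L × 2.67 L = 16.527 mg
cobalt chloride hexahydrate: 14.1 mg/L × 2.67 L = 37.647 mg
L-methionine: 0.237 g/L × 2.67 L = 0.633 g
sodium molybdate dihydrate: 9.9 mg/L × 2.67 L = 26.433 mg

sodium nitrate 2.520 g; calcium pantothenate 16.527 mg; cobalt chloride hexahydrate 37.647 mg; L-methionine 0.633 g; sodium molybdate dihydrate 26.433 mg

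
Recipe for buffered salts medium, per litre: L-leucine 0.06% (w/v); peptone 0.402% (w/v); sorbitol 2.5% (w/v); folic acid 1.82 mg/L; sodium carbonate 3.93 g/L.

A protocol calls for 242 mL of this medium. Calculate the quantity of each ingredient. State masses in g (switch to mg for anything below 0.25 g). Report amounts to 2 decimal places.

Scale factor relative to 1 L: 0.242.
L-leucine: 0.06% w/v = 0.6 g/L → 0.6 × 0.242 L = 0.1452 g = 145.20 mg
peptone: 0.402% w/v = 4.02 g/L → 4.02 × 0.242 L = 0.97 g
sorbitol: 2.5% w/v = 25 g/L → 25 × 0.242 L = 6.05 g
folic acid: 1.82 mg/L × 0.242 L = 0.44 mg
sodium carbonate: 3.93 g/L × 0.242 L = 0.95 g

L-leucine 145.20 mg; peptone 0.97 g; sorbitol 6.05 g; folic acid 0.44 mg; sodium carbonate 0.95 g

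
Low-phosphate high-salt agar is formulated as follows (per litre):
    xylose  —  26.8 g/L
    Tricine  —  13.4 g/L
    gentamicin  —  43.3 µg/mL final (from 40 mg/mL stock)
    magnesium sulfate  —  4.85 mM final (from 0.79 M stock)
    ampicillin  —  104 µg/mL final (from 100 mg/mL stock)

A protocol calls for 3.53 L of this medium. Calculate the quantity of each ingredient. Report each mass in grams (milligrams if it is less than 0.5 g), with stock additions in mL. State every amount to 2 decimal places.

xylose 94.60 g; Tricine 47.30 g; gentamicin 3.82 mL; magnesium sulfate 21.67 mL; ampicillin 3.67 mL

Working volume: 3.53 L.
xylose: 26.8 g/L × 3.53 L = 94.60 g
Tricine: 13.4 g/L × 3.53 L = 47.30 g
gentamicin: C1V1 = C2V2 → 43.3 µg/mL × 3530 mL ÷ 40000 µg/mL = 3.82 mL
magnesium sulfate: C1V1 = C2V2 → 4.85 mM × 3530 mL ÷ 790 mM = 21.67 mL
ampicillin: C1V1 = C2V2 → 104 µg/mL × 3530 mL ÷ 100000 µg/mL = 3.67 mL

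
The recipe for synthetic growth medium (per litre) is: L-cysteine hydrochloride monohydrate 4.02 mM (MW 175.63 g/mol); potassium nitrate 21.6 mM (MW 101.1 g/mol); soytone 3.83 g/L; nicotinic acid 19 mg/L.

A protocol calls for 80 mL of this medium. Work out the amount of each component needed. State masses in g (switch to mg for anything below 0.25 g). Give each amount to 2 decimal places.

L-cysteine hydrochloride monohydrate 56.48 mg; potassium nitrate 174.70 mg; soytone 0.31 g; nicotinic acid 1.52 mg

Target volume = 80 mL = 0.08 L.
L-cysteine hydrochloride monohydrate: 4.02 mmol/L × 175.63 mg/mmol × 0.08 L = 56.48 mg
potassium nitrate: 21.6 mmol/L × 101.1 mg/mmol × 0.08 L = 174.70 mg
soytone: 3.83 g/L × 0.08 L = 0.31 g
nicotinic acid: 19 mg/L × 0.08 L = 1.52 mg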